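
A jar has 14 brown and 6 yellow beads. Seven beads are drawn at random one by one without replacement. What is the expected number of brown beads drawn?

49/10

By linearity of expectation, E[X] = Σ P(draw i is brown); by symmetry each draw (even without replacement) has P(brown) = 14/20.
E[X] = 7 · 14/20 = 49/10 ≈ 4.9000.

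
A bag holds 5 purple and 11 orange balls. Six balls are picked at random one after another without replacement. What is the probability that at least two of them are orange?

727/728

Sum the hypergeometric tail for j = 2,…,6 orange balls.
Favorable = C(11,2)·C(5,4) + C(11,3)·C(5,3) + C(11,4)·C(5,2) + C(11,5)·C(5,1) + C(11,6)·C(5,0) = 7997; total = C(16,6) = 8008.
P = 7997/8008 = 727/728 ≈ 0.9986.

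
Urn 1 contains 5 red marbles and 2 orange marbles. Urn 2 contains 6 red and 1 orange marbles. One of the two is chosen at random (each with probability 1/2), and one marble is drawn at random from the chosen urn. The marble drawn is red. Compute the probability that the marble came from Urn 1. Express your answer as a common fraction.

5/11

P(red | Urn 1) = 5/7; P(red | Urn 2) = 6/7.
P(red) = 1/2·5/7 + 1/2·6/7 = 11/14.
By Bayes' rule, P(Urn 1 | red) = 5/14 / 11/14 = 5/11 ≈ 0.4545.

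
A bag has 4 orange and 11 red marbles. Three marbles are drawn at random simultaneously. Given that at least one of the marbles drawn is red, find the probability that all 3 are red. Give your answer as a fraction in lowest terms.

P(all 3 red) = C(11,3)/C(15,3) = 33/91; P(at least one red) = 1 − C(4,3)/C(15,3) = 451/455.
Since 'all 3 red' ⊆ 'at least one red', P(all 3 | at least one) = 33/91 / 451/455 = 15/41 ≈ 0.3659.

15/41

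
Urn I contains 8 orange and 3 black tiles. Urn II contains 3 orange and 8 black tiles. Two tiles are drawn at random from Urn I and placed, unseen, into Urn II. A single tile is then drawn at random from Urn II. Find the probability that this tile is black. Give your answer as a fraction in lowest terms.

Condition on how many of the transferred tiles are black (from Urn I: 3 black of 11; then Urn II has 13 total).
  0 black: C(3,0)C(8,2)/C(11,2) = 28/55; then P = 8/13
  1 black: C(3,1)C(8,1)/C(11,2) = 24/55; then P = 9/13
  2 black: C(3,2)C(8,0)/C(11,2) = 3/55; then P = 10/13
P(black from Urn II) = 94/143 ≈ 0.6573.

94/143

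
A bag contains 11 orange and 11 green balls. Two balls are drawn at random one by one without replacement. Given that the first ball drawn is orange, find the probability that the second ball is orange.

10/21

After removing 1 orange, the bag has 10 orange out of 21 remaining.
P(second is orange | given) = 10/21 ≈ 0.4762.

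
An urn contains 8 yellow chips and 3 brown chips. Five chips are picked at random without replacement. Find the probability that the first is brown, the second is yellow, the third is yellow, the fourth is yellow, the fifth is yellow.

Multiply the conditional probability of each draw in order, without replacement, so each draw removes one from its color and from the total.
P = (3/11) · (8/10) · (7/9) · (6/8) · (5/7) = 1/11 ≈ 0.0909.

1/11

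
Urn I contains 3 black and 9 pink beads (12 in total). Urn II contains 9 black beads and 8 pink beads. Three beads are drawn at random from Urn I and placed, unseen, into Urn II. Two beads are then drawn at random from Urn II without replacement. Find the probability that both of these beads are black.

Condition on how many of the transferred beads are black (from Urn I: 3 black of 12; then Urn II has 20 total).
  0 black: C(3,0)C(9,3)/C(12,3) = 21/55; then P = C(9,2)/C(20,2) = 18/95
  1 black: C(3,1)C(9,2)/C(12,3) = 27/55; then P = C(10,2)/C(20,2) = 9/38
  2 black: C(3,2)C(9,1)/C(12,3) = 27/220; then P = C(11,2)/C(20,2) = 11/38
  3 black: C(3,3)C(9,0)/C(12,3) = 1/220; then P = C(12,2)/C(20,2) = 33/95
P(both black) = 1887/8360 ≈ 0.2257.

1887/8360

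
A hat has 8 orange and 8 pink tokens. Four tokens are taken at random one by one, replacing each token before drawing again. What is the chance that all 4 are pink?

1/16

Multiply the conditional probability of each draw in order, with replacement (the composition resets each draw).
P = (8/16) · (8/16) · (8/16) · (8/16) = 1/16 ≈ 0.0625.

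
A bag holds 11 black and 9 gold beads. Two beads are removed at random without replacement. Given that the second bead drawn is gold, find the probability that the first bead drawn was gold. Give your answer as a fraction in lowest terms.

8/19

P(first=gold and the second bead drawn is gold) = (9/20)·(8/19) = 18/95.
P(the second bead drawn is gold) = Σ over first color = 99/380 + 18/95 = 9/20.
By Bayes, P(first=gold | the second bead drawn is gold) = 18/95 / 9/20 = 8/19 ≈ 0.4211.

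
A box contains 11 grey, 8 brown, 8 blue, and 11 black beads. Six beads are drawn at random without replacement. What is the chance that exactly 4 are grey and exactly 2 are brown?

Unordered draws without replacement: count favorable combinations over C(38,6).
Favorable = C(11,4) · C(8,2) · C(8,0) · C(11,0) = 9240; total = C(38,6) = 2760681.
P = 9240/2760681 = 40/11951 ≈ 0.0033.

40/11951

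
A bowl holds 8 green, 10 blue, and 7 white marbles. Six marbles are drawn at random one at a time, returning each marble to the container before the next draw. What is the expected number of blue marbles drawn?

12/5

By linearity of expectation, E[X] = Σ P(draw i is blue); each independent draw has P(blue) = 10/25.
E[X] = 6 · 10/25 = 12/5 ≈ 2.4000.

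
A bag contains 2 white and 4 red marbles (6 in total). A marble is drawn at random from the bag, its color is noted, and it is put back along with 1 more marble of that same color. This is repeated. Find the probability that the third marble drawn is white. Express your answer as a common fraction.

Sum over the four possibilities for the first two draws (white/not-white each), tracking how the white count and total change by +1 per draw.
P(third is white) = 1/3 ≈ 0.3333. (In a Pólya urn every draw has the same marginal probability 2/6.)

1/3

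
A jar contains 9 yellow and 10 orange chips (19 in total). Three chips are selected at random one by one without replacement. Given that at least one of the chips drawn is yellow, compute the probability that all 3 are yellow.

28/283

P(all 3 yellow) = C(9,3)/C(19,3) = 28/323; P(at least one yellow) = 1 − C(10,3)/C(19,3) = 283/323.
Since 'all 3 yellow' ⊆ 'at least one yellow', P(all 3 | at least one) = 28/323 / 283/323 = 28/283 ≈ 0.0989.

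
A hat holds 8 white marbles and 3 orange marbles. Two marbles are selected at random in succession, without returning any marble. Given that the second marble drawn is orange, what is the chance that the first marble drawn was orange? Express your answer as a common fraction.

P(first=orange and the second marble drawn is orange) = (3/11)·(2/10) = 3/55.
P(the second marble drawn is orange) = Σ over first color = 12/55 + 3/55 = 3/11.
By Bayes, P(first=orange | the second marble drawn is orange) = 3/55 / 3/11 = 1/5 ≈ 0.2000.

1/5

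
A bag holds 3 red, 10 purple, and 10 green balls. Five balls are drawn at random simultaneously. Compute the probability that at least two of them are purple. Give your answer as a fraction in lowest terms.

Sum the hypergeometric tail for j = 2,…,5 purple balls.
Favorable = C(10,2)·C(13,3) + C(10,3)·C(13,2) + C(10,4)·C(13,1) + C(10,5)·C(13,0) = 25212; total = C(23,5) = 33649.
P = 25212/33649 = 2292/3059 ≈ 0.7493.

2292/3059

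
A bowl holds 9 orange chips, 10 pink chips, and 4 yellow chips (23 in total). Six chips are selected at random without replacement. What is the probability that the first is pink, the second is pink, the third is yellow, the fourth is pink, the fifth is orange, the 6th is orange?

96/33649

Multiply the conditional probability of each draw in order, without replacement, so each draw removes one from its color and from the total.
P = (10/23) · (9/22) · (4/21) · (8/20) · (9/19) · (8/18) = 96/33649 ≈ 0.0029.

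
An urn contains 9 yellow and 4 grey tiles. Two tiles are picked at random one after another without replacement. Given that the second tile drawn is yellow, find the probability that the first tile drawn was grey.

1/3

P(first=grey and the second tile drawn is yellow) = (4/13)·(9/12) = 3/13.
P(the second tile drawn is yellow) = Σ over first color = 6/13 + 3/13 = 9/13.
By Bayes, P(first=grey | the second tile drawn is yellow) = 3/13 / 9/13 = 1/3 ≈ 0.3333.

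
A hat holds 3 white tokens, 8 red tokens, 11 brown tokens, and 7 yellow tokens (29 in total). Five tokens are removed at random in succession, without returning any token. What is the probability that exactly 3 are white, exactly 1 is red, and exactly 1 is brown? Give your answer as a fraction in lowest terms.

88/118755

Unordered draws without replacement: count favorable combinations over C(29,5).
Favorable = C(3,3) · C(8,1) · C(11,1) · C(7,0) = 88; total = C(29,5) = 118755.
P = 88/118755 = 88/118755 ≈ 0.0007.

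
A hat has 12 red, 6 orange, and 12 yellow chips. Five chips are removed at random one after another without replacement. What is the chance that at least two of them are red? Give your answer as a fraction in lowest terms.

Sum the hypergeometric tail for j = 2,…,5 red chips.
Favorable = C(12,2)·C(18,3) + C(12,3)·C(18,2) + C(12,4)·C(18,1) + C(12,5)·C(18,0) = 97218; total = C(30,5) = 142506.
P = 97218/142506 = 5401/7917 ≈ 0.6822.

5401/7917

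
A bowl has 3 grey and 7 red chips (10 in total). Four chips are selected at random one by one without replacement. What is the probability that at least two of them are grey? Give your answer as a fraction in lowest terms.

1/3

Sum the hypergeometric tail for j = 2,…,3 grey chips.
Favorable = C(3,2)·C(7,2) + C(3,3)·C(7,1) = 70; total = C(10,4) = 210.
P = 70/210 = 1/3 ≈ 0.3333.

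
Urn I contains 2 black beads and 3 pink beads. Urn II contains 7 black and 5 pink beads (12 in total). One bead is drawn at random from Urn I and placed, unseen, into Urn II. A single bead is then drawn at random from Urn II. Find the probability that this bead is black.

37/65

Condition on how many of the transferred beads are black (from Urn I: 2 black of 5; then Urn II has 13 total).
  0 black: C(2,0)C(3,1)/C(5,1) = 3/5; then P = 7/13
  1 black: C(2,1)C(3,0)/C(5,1) = 2/5; then P = 8/13
P(black from Urn II) = 37/65 ≈ 0.5692.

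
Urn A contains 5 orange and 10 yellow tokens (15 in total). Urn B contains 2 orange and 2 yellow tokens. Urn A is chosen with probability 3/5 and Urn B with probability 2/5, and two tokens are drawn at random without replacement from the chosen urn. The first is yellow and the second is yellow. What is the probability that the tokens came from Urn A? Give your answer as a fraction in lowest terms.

P(E | Urn A) = 3/7; P(E | Urn B) = 1/6.
P(E) = 3/5·3/7 + 2/5·1/6 = 34/105.
By Bayes' rule, P(Urn A | E) = 9/35 / 34/105 = 27/34 ≈ 0.7941.

27/34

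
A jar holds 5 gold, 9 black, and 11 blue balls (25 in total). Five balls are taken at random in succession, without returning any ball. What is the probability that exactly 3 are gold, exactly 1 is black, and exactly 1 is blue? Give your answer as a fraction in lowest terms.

Unordered draws without replacement: count favorable combinations over C(25,5).
Favorable = C(5,3) · C(9,1) · C(11,1) = 990; total = C(25,5) = 53130.
P = 990/53130 = 3/161 ≈ 0.0186.

3/161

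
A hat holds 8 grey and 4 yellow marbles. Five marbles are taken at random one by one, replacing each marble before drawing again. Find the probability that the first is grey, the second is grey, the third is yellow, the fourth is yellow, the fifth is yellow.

4/243

Multiply the conditional probability of each draw in order, with replacement (the composition resets each draw).
P = (8/12) · (8/12) · (4/12) · (4/12) · (4/12) = 4/243 ≈ 0.0165.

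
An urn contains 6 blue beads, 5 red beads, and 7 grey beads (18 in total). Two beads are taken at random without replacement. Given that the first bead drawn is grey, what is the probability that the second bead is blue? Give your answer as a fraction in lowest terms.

After removing 1 grey, the urn has 6 blue out of 17 remaining.
P(second is blue | given) = 6/17 ≈ 0.3529.

6/17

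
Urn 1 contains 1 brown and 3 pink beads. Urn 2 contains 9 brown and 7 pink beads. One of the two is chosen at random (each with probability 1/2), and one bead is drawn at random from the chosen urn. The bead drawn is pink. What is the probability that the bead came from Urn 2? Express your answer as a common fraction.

7/19

P(pink | Urn 1) = 3/4; P(pink | Urn 2) = 7/16.
P(pink) = 1/2·3/4 + 1/2·7/16 = 19/32.
By Bayes' rule, P(Urn 2 | pink) = 7/32 / 19/32 = 7/19 ≈ 0.3684.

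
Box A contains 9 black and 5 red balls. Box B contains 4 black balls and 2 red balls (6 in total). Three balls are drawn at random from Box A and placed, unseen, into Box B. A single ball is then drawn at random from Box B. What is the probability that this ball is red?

43/126

Condition on how many of the transferred balls are red (from Box A: 5 red of 14; then Box B has 9 total).
  0 red: C(5,0)C(9,3)/C(14,3) = 3/13; then P = 2/9
  1 red: C(5,1)C(9,2)/C(14,3) = 45/91; then P = 3/9
  2 red: C(5,2)C(9,1)/C(14,3) = 45/182; then P = 4/9
  3 red: C(5,3)C(9,0)/C(14,3) = 5/182; then P = 5/9
P(red from Box B) = 43/126 ≈ 0.3413.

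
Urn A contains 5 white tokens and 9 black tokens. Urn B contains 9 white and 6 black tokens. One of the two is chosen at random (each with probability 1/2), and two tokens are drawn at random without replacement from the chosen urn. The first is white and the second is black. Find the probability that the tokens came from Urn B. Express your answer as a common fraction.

P(E | Urn A) = 45/182; P(E | Urn B) = 9/35.
P(E) = 1/2·45/182 + 1/2·9/35 = 459/1820.
By Bayes' rule, P(Urn B | E) = 9/70 / 459/1820 = 26/51 ≈ 0.5098.

26/51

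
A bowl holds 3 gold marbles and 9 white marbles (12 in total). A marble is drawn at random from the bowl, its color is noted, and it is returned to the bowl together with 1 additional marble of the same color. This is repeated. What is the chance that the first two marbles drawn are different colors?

Either gold then white, or white then gold; after the first draw the total is 13.
P = (3/12)·(9/13) + (9/12)·(3/13) = 9/26 ≈ 0.3462.

9/26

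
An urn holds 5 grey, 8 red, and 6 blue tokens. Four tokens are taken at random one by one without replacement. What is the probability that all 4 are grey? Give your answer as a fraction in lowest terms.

5/3876

Unordered draws without replacement: count favorable combinations over C(19,4).
Favorable = C(5,4) · C(8,0) · C(6,0) = 5; total = C(19,4) = 3876.
P = 5/3876 = 5/3876 ≈ 0.0013.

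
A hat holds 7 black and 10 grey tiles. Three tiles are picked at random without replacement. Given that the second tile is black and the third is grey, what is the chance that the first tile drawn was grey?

3/5

P(first=grey and the second tile is black and the third is grey) = (10/17)·(7/16)·(9/15) = 21/136.
P(E) = Σ over first color = 7/68 + 21/136 = 35/136.
By Bayes, P(first=grey | E) = 21/136 / 35/136 = 3/5 ≈ 0.6000.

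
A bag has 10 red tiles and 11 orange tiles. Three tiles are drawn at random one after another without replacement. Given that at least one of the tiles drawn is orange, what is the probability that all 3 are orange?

P(all 3 orange) = C(11,3)/C(21,3) = 33/266; P(at least one orange) = 1 − C(10,3)/C(21,3) = 121/133.
Since 'all 3 orange' ⊆ 'at least one orange', P(all 3 | at least one) = 33/266 / 121/133 = 3/22 ≈ 0.1364.

3/22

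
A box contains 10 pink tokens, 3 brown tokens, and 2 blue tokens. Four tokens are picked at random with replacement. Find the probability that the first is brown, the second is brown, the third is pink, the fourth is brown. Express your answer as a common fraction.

2/375

Multiply the conditional probability of each draw in order, with replacement (the composition resets each draw).
P = (3/15) · (3/15) · (10/15) · (3/15) = 2/375 ≈ 0.0053.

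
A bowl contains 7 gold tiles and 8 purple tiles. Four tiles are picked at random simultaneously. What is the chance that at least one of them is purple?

38/39

Use the complement: P(at least one purple) = 1 − P(no purple).
P(none) = C(7,4)/C(15,4) = 35/1365.
So P = 1 − 35/1365 = 38/39 ≈ 0.9744.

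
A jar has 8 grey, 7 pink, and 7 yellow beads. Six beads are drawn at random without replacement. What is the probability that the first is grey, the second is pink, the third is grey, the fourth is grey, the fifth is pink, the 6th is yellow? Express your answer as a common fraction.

98/53295

Multiply the conditional probability of each draw in order, without replacement, so each draw removes one from its color and from the total.
P = (8/22) · (7/21) · (7/20) · (6/19) · (6/18) · (7/17) = 98/53295 ≈ 0.0018.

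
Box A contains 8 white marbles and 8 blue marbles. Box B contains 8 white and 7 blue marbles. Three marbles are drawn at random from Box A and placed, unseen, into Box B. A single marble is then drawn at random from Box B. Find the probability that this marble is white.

19/36

Condition on how many of the transferred marbles are white (from Box A: 8 white of 16; then Box B has 18 total).
  0 white: C(8,0)C(8,3)/C(16,3) = 1/10; then P = 8/18
  1 white: C(8,1)C(8,2)/C(16,3) = 2/5; then P = 9/18
  2 white: C(8,2)C(8,1)/C(16,3) = 2/5; then P = 10/18
  3 white: C(8,3)C(8,0)/C(16,3) = 1/10; then P = 11/18
P(white from Box B) = 19/36 ≈ 0.5278.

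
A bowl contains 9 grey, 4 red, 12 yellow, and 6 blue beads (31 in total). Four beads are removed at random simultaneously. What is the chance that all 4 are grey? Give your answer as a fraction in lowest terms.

18/4495

Unordered draws without replacement: count favorable combinations over C(31,4).
Favorable = C(9,4) · C(4,0) · C(12,0) · C(6,0) = 126; total = C(31,4) = 31465.
P = 126/31465 = 18/4495 ≈ 0.0040.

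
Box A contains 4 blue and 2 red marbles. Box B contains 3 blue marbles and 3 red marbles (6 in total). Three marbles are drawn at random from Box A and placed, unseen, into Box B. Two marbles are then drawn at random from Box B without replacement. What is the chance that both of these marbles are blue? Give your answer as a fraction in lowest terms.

17/60

Condition on how many of the transferred marbles are blue (from Box A: 4 blue of 6; then Box B has 9 total).
  1 blue: C(4,1)C(2,2)/C(6,3) = 1/5; then P = C(4,2)/C(9,2) = 1/6
  2 blue: C(4,2)C(2,1)/C(6,3) = 3/5; then P = C(5,2)/C(9,2) = 5/18
  3 blue: C(4,3)C(2,0)/C(6,3) = 1/5; then P = C(6,2)/C(9,2) = 5/12
P(both blue) = 17/60 ≈ 0.2833.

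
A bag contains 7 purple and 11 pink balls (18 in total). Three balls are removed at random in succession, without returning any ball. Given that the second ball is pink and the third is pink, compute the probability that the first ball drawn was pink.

9/16

P(first=pink and the second ball is pink and the third is pink) = (11/18)·(10/17)·(9/16) = 55/272.
P(E) = Σ over first color = 385/2448 + 55/272 = 55/153.
By Bayes, P(first=pink | E) = 55/272 / 55/153 = 9/16 ≈ 0.5625.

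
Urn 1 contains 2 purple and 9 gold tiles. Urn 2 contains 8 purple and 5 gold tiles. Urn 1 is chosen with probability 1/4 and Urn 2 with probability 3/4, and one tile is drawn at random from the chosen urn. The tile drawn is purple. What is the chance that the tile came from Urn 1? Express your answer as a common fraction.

13/145

P(purple | Urn 1) = 2/11; P(purple | Urn 2) = 8/13.
P(purple) = 1/4·2/11 + 3/4·8/13 = 145/286.
By Bayes' rule, P(Urn 1 | purple) = 1/22 / 145/286 = 13/145 ≈ 0.0897.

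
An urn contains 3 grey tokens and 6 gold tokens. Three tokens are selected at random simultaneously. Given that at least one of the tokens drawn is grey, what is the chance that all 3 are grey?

1/64

P(all 3 grey) = C(3,3)/C(9,3) = 1/84; P(at least one grey) = 1 − C(6,3)/C(9,3) = 16/21.
Since 'all 3 grey' ⊆ 'at least one grey', P(all 3 | at least one) = 1/84 / 16/21 = 1/64 ≈ 0.0156.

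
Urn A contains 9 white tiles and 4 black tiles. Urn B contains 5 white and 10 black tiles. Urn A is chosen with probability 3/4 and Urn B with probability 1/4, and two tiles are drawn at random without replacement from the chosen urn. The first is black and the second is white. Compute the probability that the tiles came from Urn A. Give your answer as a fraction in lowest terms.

189/254

P(E | Urn A) = 3/13; P(E | Urn B) = 5/21.
P(E) = 3/4·3/13 + 1/4·5/21 = 127/546.
By Bayes' rule, P(Urn A | E) = 9/52 / 127/546 = 189/254 ≈ 0.7441.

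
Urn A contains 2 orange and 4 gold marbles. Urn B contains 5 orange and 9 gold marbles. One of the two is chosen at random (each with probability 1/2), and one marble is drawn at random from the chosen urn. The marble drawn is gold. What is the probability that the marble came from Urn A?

28/55

P(gold | Urn A) = 2/3; P(gold | Urn B) = 9/14.
P(gold) = 1/2·2/3 + 1/2·9/14 = 55/84.
By Bayes' rule, P(Urn A | gold) = 1/3 / 55/84 = 28/55 ≈ 0.5091.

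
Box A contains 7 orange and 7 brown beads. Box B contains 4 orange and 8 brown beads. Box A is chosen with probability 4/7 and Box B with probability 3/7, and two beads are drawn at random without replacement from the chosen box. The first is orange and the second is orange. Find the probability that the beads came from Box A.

44/57

P(E | Box A) = 3/13; P(E | Box B) = 1/11.
P(E) = 4/7·3/13 + 3/7·1/11 = 171/1001.
By Bayes' rule, P(Box A | E) = 12/91 / 171/1001 = 44/57 ≈ 0.7719.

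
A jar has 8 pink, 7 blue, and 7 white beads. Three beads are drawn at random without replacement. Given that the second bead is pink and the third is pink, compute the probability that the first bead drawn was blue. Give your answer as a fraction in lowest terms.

P(first=blue and the second bead is pink and the third is pink) = (7/22)·(8/21)·(7/20) = 7/165.
P(E) = Σ over first color = 2/55 + 7/165 + 7/165 = 4/33.
By Bayes, P(first=blue | E) = 7/165 / 4/33 = 7/20 ≈ 0.3500.

7/20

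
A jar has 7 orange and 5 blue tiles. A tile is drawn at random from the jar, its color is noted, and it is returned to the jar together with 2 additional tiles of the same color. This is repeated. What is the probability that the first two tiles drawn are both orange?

3/8

After a orange draw the jar holds 9 orange out of 14.
P = (7/12)·(9/14) = 3/8 ≈ 0.3750.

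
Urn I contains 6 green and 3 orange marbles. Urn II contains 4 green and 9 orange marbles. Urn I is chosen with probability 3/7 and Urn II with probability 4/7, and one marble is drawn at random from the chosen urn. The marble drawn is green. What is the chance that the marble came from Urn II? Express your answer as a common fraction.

P(green | Urn I) = 2/3; P(green | Urn II) = 4/13.
P(green) = 3/7·2/3 + 4/7·4/13 = 6/13.
By Bayes' rule, P(Urn II | green) = 16/91 / 6/13 = 8/21 ≈ 0.3810.

8/21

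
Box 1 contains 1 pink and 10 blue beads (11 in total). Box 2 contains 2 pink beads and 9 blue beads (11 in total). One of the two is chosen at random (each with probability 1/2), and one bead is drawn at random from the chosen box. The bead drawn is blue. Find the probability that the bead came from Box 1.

10/19

P(blue | Box 1) = 10/11; P(blue | Box 2) = 9/11.
P(blue) = 1/2·10/11 + 1/2·9/11 = 19/22.
By Bayes' rule, P(Box 1 | blue) = 5/11 / 19/22 = 10/19 ≈ 0.5263.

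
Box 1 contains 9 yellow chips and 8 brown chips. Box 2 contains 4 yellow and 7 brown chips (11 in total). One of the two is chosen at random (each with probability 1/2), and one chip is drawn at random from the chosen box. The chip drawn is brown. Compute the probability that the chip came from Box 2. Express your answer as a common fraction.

P(brown | Box 1) = 8/17; P(brown | Box 2) = 7/11.
P(brown) = 1/2·8/17 + 1/2·7/11 = 207/374.
By Bayes' rule, P(Box 2 | brown) = 7/22 / 207/374 = 119/207 ≈ 0.5749.

119/207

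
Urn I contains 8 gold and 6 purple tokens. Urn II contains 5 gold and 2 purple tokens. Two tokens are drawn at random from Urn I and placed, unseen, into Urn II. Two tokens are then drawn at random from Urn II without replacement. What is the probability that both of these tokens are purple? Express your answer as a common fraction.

131/1638

Condition on how many of the transferred tokens are purple (from Urn I: 6 purple of 14; then Urn II has 9 total).
  0 purple: C(6,0)C(8,2)/C(14,2) = 4/13; then P = C(2,2)/C(9,2) = 1/36
  1 purple: C(6,1)C(8,1)/C(14,2) = 48/91; then P = C(3,2)/C(9,2) = 1/12
  2 purple: C(6,2)C(8,0)/C(14,2) = 15/91; then P = C(4,2)/C(9,2) = 1/6
P(both purple) = 131/1638 ≈ 0.0800.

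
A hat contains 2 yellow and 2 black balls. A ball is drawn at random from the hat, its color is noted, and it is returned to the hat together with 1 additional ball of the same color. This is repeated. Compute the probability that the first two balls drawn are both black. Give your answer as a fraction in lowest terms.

3/10

After a black draw the hat holds 3 black out of 5.
P = (2/4)·(3/5) = 3/10 ≈ 0.3000.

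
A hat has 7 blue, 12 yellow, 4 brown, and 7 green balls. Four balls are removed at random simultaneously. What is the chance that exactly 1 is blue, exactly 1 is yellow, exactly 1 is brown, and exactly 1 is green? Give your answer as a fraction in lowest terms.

112/1305

Unordered draws without replacement: count favorable combinations over C(30,4).
Favorable = C(7,1) · C(12,1) · C(4,1) · C(7,1) = 2352; total = C(30,4) = 27405.
P = 2352/27405 = 112/1305 ≈ 0.0858.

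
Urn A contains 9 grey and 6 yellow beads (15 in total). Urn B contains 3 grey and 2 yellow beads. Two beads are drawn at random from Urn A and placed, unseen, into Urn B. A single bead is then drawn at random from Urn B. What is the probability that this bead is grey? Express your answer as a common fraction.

Condition on how many of the transferred beads are grey (from Urn A: 9 grey of 15; then Urn B has 7 total).
  0 grey: C(9,0)C(6,2)/C(15,2) = 1/7; then P = 3/7
  1 grey: C(9,1)C(6,1)/C(15,2) = 18/35; then P = 4/7
  2 grey: C(9,2)C(6,0)/C(15,2) = 12/35; then P = 5/7
P(grey from Urn B) = 3/5 ≈ 0.6000.

3/5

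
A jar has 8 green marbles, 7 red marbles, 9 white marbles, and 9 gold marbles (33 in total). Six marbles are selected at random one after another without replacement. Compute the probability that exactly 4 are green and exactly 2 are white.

Unordered draws without replacement: count favorable combinations over C(33,6).
Favorable = C(8,4) · C(7,0) · C(9,2) · C(9,0) = 2520; total = C(33,6) = 1107568.
P = 2520/1107568 = 45/19778 ≈ 0.0023.

45/19778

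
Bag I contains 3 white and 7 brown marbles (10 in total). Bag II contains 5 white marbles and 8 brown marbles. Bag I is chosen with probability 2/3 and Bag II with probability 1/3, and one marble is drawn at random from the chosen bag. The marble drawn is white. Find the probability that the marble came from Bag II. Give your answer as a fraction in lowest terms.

P(white | Bag I) = 3/10; P(white | Bag II) = 5/13.
P(white) = 2/3·3/10 + 1/3·5/13 = 64/195.
By Bayes' rule, P(Bag II | white) = 5/39 / 64/195 = 25/64 ≈ 0.3906.

25/64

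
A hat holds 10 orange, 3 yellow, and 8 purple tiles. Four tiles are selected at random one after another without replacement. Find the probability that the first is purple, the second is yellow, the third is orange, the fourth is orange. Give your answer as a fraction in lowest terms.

Multiply the conditional probability of each draw in order, without replacement, so each draw removes one from its color and from the total.
P = (8/21) · (3/20) · (10/19) · (9/18) = 2/133 ≈ 0.0150.

2/133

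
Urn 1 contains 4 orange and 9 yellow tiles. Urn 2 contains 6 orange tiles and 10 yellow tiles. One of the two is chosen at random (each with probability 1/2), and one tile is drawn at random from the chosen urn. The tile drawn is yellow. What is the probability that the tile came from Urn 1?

72/137

P(yellow | Urn 1) = 9/13; P(yellow | Urn 2) = 5/8.
P(yellow) = 1/2·9/13 + 1/2·5/8 = 137/208.
By Bayes' rule, P(Urn 1 | yellow) = 9/26 / 137/208 = 72/137 ≈ 0.5255.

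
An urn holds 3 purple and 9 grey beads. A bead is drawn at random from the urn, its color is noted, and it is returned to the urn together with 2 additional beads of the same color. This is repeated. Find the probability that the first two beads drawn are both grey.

After a grey draw the urn holds 11 grey out of 14.
P = (9/12)·(11/14) = 33/56 ≈ 0.5893.

33/56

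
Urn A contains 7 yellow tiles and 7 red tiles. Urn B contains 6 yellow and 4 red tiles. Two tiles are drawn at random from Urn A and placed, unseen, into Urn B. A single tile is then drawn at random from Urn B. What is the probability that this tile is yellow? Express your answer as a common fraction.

7/12

Condition on how many of the transferred tiles are yellow (from Urn A: 7 yellow of 14; then Urn B has 12 total).
  0 yellow: C(7,0)C(7,2)/C(14,2) = 3/13; then P = 6/12
  1 yellow: C(7,1)C(7,1)/C(14,2) = 7/13; then P = 7/12
  2 yellow: C(7,2)C(7,0)/C(14,2) = 3/13; then P = 8/12
P(yellow from Urn B) = 7/12 ≈ 0.5833.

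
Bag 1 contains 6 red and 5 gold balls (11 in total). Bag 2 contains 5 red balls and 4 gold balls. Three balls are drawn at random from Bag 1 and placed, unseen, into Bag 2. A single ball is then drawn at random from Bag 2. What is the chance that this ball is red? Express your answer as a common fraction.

Condition on how many of the transferred balls are red (from Bag 1: 6 red of 11; then Bag 2 has 12 total).
  0 red: C(6,0)C(5,3)/C(11,3) = 2/33; then P = 5/12
  1 red: C(6,1)C(5,2)/C(11,3) = 4/11; then P = 6/12
  2 red: C(6,2)C(5,1)/C(11,3) = 5/11; then P = 7/12
  3 red: C(6,3)C(5,0)/C(11,3) = 4/33; then P = 8/12
P(red from Bag 2) = 73/132 ≈ 0.5530.

73/132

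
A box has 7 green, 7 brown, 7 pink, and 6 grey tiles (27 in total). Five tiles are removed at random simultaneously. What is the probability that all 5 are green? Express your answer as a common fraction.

Unordered draws without replacement: count favorable combinations over C(27,5).
Favorable = C(7,5) · C(7,0) · C(7,0) · C(6,0) = 21; total = C(27,5) = 80730.
P = 21/80730 = 7/26910 ≈ 0.0003.

7/26910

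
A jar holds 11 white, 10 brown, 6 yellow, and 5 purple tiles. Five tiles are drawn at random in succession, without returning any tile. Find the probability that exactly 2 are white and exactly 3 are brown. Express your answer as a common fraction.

Unordered draws without replacement: count favorable combinations over C(32,5).
Favorable = C(11,2) · C(10,3) · C(6,0) · C(5,0) = 6600; total = C(32,5) = 201376.
P = 6600/201376 = 825/25172 ≈ 0.0328.

825/25172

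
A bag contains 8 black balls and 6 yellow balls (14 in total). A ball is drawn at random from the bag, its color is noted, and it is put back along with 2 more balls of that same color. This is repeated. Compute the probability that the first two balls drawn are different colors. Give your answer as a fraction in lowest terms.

Either black then yellow, or yellow then black; after the first draw the total is 16.
P = (8/14)·(6/16) + (6/14)·(8/16) = 3/7 ≈ 0.4286.

3/7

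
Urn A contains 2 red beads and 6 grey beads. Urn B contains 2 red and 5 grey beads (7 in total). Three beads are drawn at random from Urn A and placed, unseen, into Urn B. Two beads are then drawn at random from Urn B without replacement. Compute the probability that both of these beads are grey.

32/63

Condition on how many of the transferred beads are grey (from Urn A: 6 grey of 8; then Urn B has 10 total).
  1 grey: C(6,1)C(2,2)/C(8,3) = 3/28; then P = C(6,2)/C(10,2) = 1/3
  2 grey: C(6,2)C(2,1)/C(8,3) = 15/28; then P = C(7,2)/C(10,2) = 7/15
  3 grey: C(6,3)C(2,0)/C(8,3) = 5/14; then P = C(8,2)/C(10,2) = 28/45
P(both grey) = 32/63 ≈ 0.5079.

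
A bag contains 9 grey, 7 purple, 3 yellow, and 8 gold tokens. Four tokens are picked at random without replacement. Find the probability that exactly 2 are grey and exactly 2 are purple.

14/325

Unordered draws without replacement: count favorable combinations over C(27,4).
Favorable = C(9,2) · C(7,2) · C(3,0) · C(8,0) = 756; total = C(27,4) = 17550.
P = 756/17550 = 14/325 ≈ 0.0431.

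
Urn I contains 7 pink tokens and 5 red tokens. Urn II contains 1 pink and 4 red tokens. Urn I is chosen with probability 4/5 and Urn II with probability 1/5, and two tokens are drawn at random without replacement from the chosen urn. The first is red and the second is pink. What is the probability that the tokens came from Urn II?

33/208

P(E | Urn I) = 35/132; P(E | Urn II) = 1/5.
P(E) = 4/5·35/132 + 1/5·1/5 = 208/825.
By Bayes' rule, P(Urn II | E) = 1/25 / 208/825 = 33/208 ≈ 0.1587.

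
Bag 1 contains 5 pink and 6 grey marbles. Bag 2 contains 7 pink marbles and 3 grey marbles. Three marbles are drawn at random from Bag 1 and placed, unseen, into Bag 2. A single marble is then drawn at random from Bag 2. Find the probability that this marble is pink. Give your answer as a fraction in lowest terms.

Condition on how many of the transferred marbles are pink (from Bag 1: 5 pink of 11; then Bag 2 has 13 total).
  0 pink: C(5,0)C(6,3)/C(11,3) = 4/33; then P = 7/13
  1 pink: C(5,1)C(6,2)/C(11,3) = 5/11; then P = 8/13
  2 pink: C(5,2)C(6,1)/C(11,3) = 4/11; then P = 9/13
  3 pink: C(5,3)C(6,0)/C(11,3) = 2/33; then P = 10/13
P(pink from Bag 2) = 92/143 ≈ 0.6434.

92/143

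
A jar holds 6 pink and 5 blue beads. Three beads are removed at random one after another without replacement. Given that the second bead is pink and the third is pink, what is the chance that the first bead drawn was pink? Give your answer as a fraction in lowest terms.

4/9

P(first=pink and the second bead is pink and the third is pink) = (6/11)·(5/10)·(4/9) = 4/33.
P(E) = Σ over first color = 4/33 + 5/33 = 3/11.
By Bayes, P(first=pink | E) = 4/33 / 3/11 = 4/9 ≈ 0.4444.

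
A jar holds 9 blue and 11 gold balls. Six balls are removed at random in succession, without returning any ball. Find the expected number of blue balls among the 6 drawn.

By linearity of expectation, E[X] = Σ P(draw i is blue); by symmetry each draw (even without replacement) has P(blue) = 9/20.
E[X] = 6 · 9/20 = 27/10 ≈ 2.7000.

27/10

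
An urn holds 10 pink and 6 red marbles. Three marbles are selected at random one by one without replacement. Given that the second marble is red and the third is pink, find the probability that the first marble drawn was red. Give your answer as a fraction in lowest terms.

5/14

P(first=red and the second marble is red and the third is pink) = (6/16)·(5/15)·(10/14) = 5/56.
P(E) = Σ over first color = 9/56 + 5/56 = 1/4.
By Bayes, P(first=red | E) = 5/56 / 1/4 = 5/14 ≈ 0.3571.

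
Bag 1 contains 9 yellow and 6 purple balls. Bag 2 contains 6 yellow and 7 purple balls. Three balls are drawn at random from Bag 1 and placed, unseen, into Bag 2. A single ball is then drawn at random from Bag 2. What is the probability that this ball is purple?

Condition on how many of the transferred balls are purple (from Bag 1: 6 purple of 15; then Bag 2 has 16 total).
  0 purple: C(6,0)C(9,3)/C(15,3) = 12/65; then P = 7/16
  1 purple: C(6,1)C(9,2)/C(15,3) = 216/455; then P = 8/16
  2 purple: C(6,2)C(9,1)/C(15,3) = 27/91; then P = 9/16
  3 purple: C(6,3)C(9,0)/C(15,3) = 4/91; then P = 10/16
P(purple from Bag 2) = 41/80 ≈ 0.5125.

41/80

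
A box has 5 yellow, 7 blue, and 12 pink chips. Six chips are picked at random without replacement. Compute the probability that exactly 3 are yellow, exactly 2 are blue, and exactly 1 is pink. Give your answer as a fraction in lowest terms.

90/4807

Unordered draws without replacement: count favorable combinations over C(24,6).
Favorable = C(5,3) · C(7,2) · C(12,1) = 2520; total = C(24,6) = 134596.
P = 2520/134596 = 90/4807 ≈ 0.0187.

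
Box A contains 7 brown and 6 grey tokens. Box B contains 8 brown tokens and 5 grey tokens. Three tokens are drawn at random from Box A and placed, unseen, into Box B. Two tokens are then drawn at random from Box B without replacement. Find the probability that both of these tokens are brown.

Condition on how many of the transferred tokens are brown (from Box A: 7 brown of 13; then Box B has 16 total).
  0 brown: C(7,0)C(6,3)/C(13,3) = 10/143; then P = C(8,2)/C(16,2) = 7/30
  1 brown: C(7,1)C(6,2)/C(13,3) = 105/286; then P = C(9,2)/C(16,2) = 3/10
  2 brown: C(7,2)C(6,1)/C(13,3) = 63/143; then P = C(10,2)/C(16,2) = 3/8
  3 brown: C(7,3)C(6,0)/C(13,3) = 35/286; then P = C(11,2)/C(16,2) = 11/24
P(both brown) = 217/624 ≈ 0.3478.

217/624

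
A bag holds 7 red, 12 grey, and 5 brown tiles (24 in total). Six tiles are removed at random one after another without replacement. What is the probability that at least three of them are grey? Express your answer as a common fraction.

Sum the hypergeometric tail for j = 3,…,6 grey tiles.
Favorable = C(12,3)·C(12,3) + C(12,4)·C(12,2) + C(12,5)·C(12,1) + C(12,6)·C(12,0) = 91498; total = C(24,6) = 134596.
P = 91498/134596 = 4159/6118 ≈ 0.6798.

4159/6118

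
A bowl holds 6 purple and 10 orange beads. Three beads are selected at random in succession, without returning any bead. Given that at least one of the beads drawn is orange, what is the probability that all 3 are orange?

P(all 3 orange) = C(10,3)/C(16,3) = 3/14; P(at least one orange) = 1 − C(6,3)/C(16,3) = 27/28.
Since 'all 3 orange' ⊆ 'at least one orange', P(all 3 | at least one) = 3/14 / 27/28 = 2/9 ≈ 0.2222.

2/9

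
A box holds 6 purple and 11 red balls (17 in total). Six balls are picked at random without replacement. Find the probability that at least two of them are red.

12309/12376

Sum the hypergeometric tail for j = 2,…,6 red balls.
Favorable = C(11,2)·C(6,4) + C(11,3)·C(6,3) + C(11,4)·C(6,2) + C(11,5)·C(6,1) + C(11,6)·C(6,0) = 12309; total = C(17,6) = 12376.
P = 12309/12376 = 12309/12376 ≈ 0.9946.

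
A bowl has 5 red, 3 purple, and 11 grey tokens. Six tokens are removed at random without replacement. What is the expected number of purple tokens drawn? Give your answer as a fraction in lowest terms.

18/19

By linearity of expectation, E[X] = Σ P(draw i is purple); by symmetry each draw (even without replacement) has P(purple) = 3/19.
E[X] = 6 · 3/19 = 18/19 ≈ 0.9474.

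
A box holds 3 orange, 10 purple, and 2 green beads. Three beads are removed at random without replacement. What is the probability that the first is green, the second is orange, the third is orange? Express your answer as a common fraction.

2/455

Multiply the conditional probability of each draw in order, without replacement, so each draw removes one from its color and from the total.
P = (2/15) · (3/14) · (2/13) = 2/455 ≈ 0.0044.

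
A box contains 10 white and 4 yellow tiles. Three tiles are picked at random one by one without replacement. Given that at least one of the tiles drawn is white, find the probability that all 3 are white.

P(all 3 white) = C(10,3)/C(14,3) = 30/91; P(at least one white) = 1 − C(4,3)/C(14,3) = 90/91.
Since 'all 3 white' ⊆ 'at least one white', P(all 3 | at least one) = 30/91 / 90/91 = 1/3 ≈ 0.3333.

1/3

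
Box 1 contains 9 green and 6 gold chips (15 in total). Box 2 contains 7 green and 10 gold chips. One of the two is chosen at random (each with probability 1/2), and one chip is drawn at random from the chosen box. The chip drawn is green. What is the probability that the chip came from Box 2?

35/86

P(green | Box 1) = 3/5; P(green | Box 2) = 7/17.
P(green) = 1/2·3/5 + 1/2·7/17 = 43/85.
By Bayes' rule, P(Box 2 | green) = 7/34 / 43/85 = 35/86 ≈ 0.4070.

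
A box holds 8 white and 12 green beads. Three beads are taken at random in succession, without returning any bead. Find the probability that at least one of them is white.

46/57

Use the complement: P(at least one white) = 1 − P(no white).
P(none) = C(12,3)/C(20,3) = 220/1140.
So P = 1 − 220/1140 = 46/57 ≈ 0.8070.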